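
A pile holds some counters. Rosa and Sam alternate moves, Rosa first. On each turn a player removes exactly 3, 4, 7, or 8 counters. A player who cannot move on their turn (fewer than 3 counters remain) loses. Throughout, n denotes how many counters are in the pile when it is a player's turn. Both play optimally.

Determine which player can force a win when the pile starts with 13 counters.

Sam wins.

Positions with no move are L. A position that does have a move is losing for the player to move precisely when every available move leads to a winning position for the opponent. Fill in the labels:
n=0: no move → L
n=1: no move → L
n=2: no move → L
n=3: →0(L), so W
n=4: →1(L), so W
n=5: →2(L), so W
n=6: →2(L), so W
n=7: →0(L), so W
n=8: →1(L), so W
n=9: →2(L), so W
n=10: →2(L), so W
n=11: →8(W), 7(W), 4(W), 3(W) — all W, so L
n=12: →9(W), 8(W), 5(W), 4(W) — all W, so L
n=13: →10(W), 9(W), 6(W), 5(W) — all W, so L
The starting position 13 is L: whatever Rosa does, the opponent receives a W position.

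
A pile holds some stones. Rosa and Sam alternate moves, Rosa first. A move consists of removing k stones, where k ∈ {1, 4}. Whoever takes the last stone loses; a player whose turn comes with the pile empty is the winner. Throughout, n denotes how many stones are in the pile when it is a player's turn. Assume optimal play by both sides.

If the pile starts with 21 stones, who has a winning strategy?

Sam wins.

Work bottom-up. With no move the player to move wins. Otherwise the position is W if at least one move leads to an L position for the opponent, and L if every move leads to a W.
n=0: no move; the opponent has just taken the last stone and therefore loses → W
n=1: the only move is to 0(W), a W ⇒ L
n=2: can move to 1, which is L ⇒ W
n=3: the only move is to 2(W), a W ⇒ L
n=4: can move to 3, which is L ⇒ W
n=5: can move to 1, which is L ⇒ W
n=6: moves to 5(W), 2(W); every one is W ⇒ L
n=7: can move to 6, which is L ⇒ W
n=8: moves to 7(W), 4(W); every one is W ⇒ L
n=9: can move to 8, which is L ⇒ W
n=10: can move to 6, which is L ⇒ W
n=11: moves to 10(W), 7(W); every one is W ⇒ L
n=12: can move to 11, which is L ⇒ W
n=13: moves to 12(W), 9(W); every one is W ⇒ L
n=14: can move to 13, which is L ⇒ W
n=15: can move to 11, which is L ⇒ W
n=16: moves to 15(W), 12(W); every one is W ⇒ L
n=17: can move to 16, which is L ⇒ W
n=18: moves to 17(W), 14(W); every one is W ⇒ L
n=19: can move to 18, which is L ⇒ W
n=20: can move to 16, which is L ⇒ W
n=21: moves to 20(W), 17(W); every one is W ⇒ L
Every move from 21 reaches a W position, so the mover loses.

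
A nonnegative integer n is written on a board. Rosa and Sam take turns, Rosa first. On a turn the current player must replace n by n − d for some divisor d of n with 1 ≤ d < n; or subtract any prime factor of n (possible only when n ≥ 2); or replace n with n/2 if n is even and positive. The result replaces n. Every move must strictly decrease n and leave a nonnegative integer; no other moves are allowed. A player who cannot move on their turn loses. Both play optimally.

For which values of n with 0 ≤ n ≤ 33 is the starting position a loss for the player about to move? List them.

0, 1, 4, 9, 14, 20, 26, 32

Build the W/L table. Terminal = L. A non-terminal position is W if it has a move to some L; otherwise it is L.
n=0: no move → L
n=1: no move → L
n=2: reaches L-position 0 → W
n=3: reaches L-position 0 → W
n=4: only reaches 2(W), 3(W), all W → L
n=5: reaches L-position 0 → W
n=6: reaches L-position 4 → W
n=7: reaches L-position 0 → W
n=8: reaches L-position 4 → W
n=9: only reaches 6(W), 8(W), all W → L
n=10: reaches L-position 9 → W
n=11: reaches L-position 0 → W
n=12: reaches L-position 9 → W
n=13: reaches L-position 0 → W
n=14: only reaches 7(W), 12(W), 13(W), all W → L
n=15: reaches L-position 14 → W
n=16: reaches L-position 14 → W
n=17: reaches L-position 0 → W
n=18: reaches L-position 9 → W
n=19: reaches L-position 0 → W
n=20: only reaches 10(W), 15(W), 16(W), 18(W), 19(W), all W → L
n=21: reaches L-position 14 → W
n=22: reaches L-position 20 → W
n=23: reaches L-position 0 → W
n=24: reaches L-position 20 → W
n=25: reaches L-position 20 → W
n=26: only reaches 13(W), 24(W), 25(W), all W → L
n=27: reaches L-position 26 → W
n=28: reaches L-position 14 → W
n=29: reaches L-position 0 → W
n=30: reaches L-position 20 → W
n=31: reaches L-position 0 → W
n=32: only reaches 16(W), 24(W), 28(W), 30(W), 31(W), all W → L
n=33: reaches L-position 32 → W
Reading off the rows marked L gives the requested list; there are 8 such values of n.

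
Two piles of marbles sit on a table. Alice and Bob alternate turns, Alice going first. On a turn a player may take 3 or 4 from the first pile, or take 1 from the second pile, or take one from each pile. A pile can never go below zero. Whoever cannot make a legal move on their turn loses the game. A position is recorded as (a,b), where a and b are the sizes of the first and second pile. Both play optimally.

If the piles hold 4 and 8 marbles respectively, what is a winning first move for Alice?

Move to (1,8).

Use the standard recursion: the mover loses at a terminal position; elsewhere, the mover wins exactly when some move hands the opponent an L position.
No move ever increases a pile, so every position that can arise here has a ≤ 4 and b ≤ 8; it is enough to label the cells with 0 ≤ a ≤ 4 and 0 ≤ b ≤ 8.
Every move lowers a or b (never raises either), so fill the grid row by row in increasing a, and left to right within a row: each cell's successors are then already labelled.
      b=0  b=1  b=2  b=3  b=4  b=5  b=6  b=7  b=8
a=0:    L    W    L    W    L    W    L    W    L
a=1:    L    W    L    W    L    W    L    W    L
a=2:    L    W    L    W    L    W    L    W    L
a=3:    W    W    W    W    W    W    W    W    W
a=4:    W    L    W    L    W    L    W    L    W
Cells with no legal move (terminal, hence L): (0,0), (1,0), (2,0).
The remaining L cells, each justified by listing all of its moves:
(0,2): the only move is to (0,1)(W), a W ⇒ L
(0,4): the only move is to (0,3)(W), a W ⇒ L
(0,6): the only move is to (0,5)(W), a W ⇒ L
(0,8): the only move is to (0,7)(W), a W ⇒ L
(1,2): moves to (1,1)(W), (0,1)(W); every one is W ⇒ L
(1,4): moves to (1,3)(W), (0,3)(W); every one is W ⇒ L
(1,6): moves to (1,5)(W), (0,5)(W); every one is W ⇒ L
(1,8): moves to (1,7)(W), (0,7)(W); every one is W ⇒ L
(2,2): moves to (2,1)(W), (1,1)(W); every one is W ⇒ L
(2,4): moves to (2,3)(W), (1,3)(W); every one is W ⇒ L
(2,6): moves to (2,5)(W), (1,5)(W); every one is W ⇒ L
(2,8): moves to (2,7)(W), (1,7)(W); every one is W ⇒ L
(4,1): moves to (1,1)(W), (0,1)(W), (4,0)(W), (3,0)(W); every one is W ⇒ L
(4,3): moves to (1,3)(W), (0,3)(W), (4,2)(W), (3,2)(W); every one is W ⇒ L
(4,5): moves to (1,5)(W), (0,5)(W), (4,4)(W), (3,4)(W); every one is W ⇒ L
(4,7): moves to (1,7)(W), (0,7)(W), (4,6)(W), (3,6)(W); every one is W ⇒ L
Every other cell has at least one move into one of the L cells above, so it is W.
From (4,8), the L positions reachable in one move are: (1,8), (0,8), (4,7). Any move reaching one of these is winning.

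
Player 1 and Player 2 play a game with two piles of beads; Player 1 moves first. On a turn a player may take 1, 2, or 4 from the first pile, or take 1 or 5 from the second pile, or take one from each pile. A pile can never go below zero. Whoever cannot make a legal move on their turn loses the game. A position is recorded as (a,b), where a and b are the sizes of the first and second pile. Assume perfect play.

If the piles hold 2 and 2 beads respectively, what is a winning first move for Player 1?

Move to (0,2).

Use the standard recursion: the mover loses at a terminal position; elsewhere, the mover wins exactly when some move hands the opponent an L position.
No move ever increases a pile, so every position that can arise here has a ≤ 2 and b ≤ 2; it is enough to label the cells with 0 ≤ a ≤ 2 and 0 ≤ b ≤ 2.
Every move lowers a or b (never raises either), so fill the grid row by row in increasing a, and left to right within a row: each cell's successors are then already labelled.
      b=0  b=1  b=2
a=0:    L    W    L
a=1:    W    W    W
a=2:    W    L    W
Cells with no legal move (terminal, hence L): (0,0).
The remaining L cells, each justified by listing all of its moves:
(0,2): the only move is to (0,1)(W), a W ⇒ L
(2,1): moves to (1,1)(W), (0,1)(W), (2,0)(W), (1,0)(W); every one is W ⇒ L
Every other cell has at least one move into one of the L cells above, so it is W.
From (2,2), the L positions reachable in one move are: (0,2), (2,1). Any move reaching one of these is winning.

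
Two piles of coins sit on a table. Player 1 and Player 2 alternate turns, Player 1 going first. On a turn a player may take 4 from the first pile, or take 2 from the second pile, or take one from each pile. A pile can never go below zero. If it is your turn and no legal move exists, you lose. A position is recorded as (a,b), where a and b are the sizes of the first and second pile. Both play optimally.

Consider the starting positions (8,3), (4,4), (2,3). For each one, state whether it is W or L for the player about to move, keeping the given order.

Label each position W (a win for the player to move) or L (a loss). A position with no legal move is L; any other position is W exactly when some move reaches an L, and L when every move reaches a W.
No move ever increases a pile, so every position that can arise here has a ≤ 8 and b ≤ 4; it is enough to label the cells with 0 ≤ a ≤ 8 and 0 ≤ b ≤ 4.
Every move lowers a or b (never raises either), so fill the grid row by row in increasing a, and left to right within a row: each cell's successors are then already labelled.
      b=0  b=1  b=2  b=3  b=4
a=0:    L    L    W    W    L
a=1:    L    W    W    L    L
a=2:    L    W    W    L    W
a=3:    L    W    W    L    W
a=4:    W    W    L    L    W
a=5:    W    L    L    W    W
a=6:    W    L    W    W    L
a=7:    W    L    W    W    L
a=8:    L    L    W    W    L
Cells with no legal move (terminal, hence L): (0,0), (0,1), (1,0), (2,0), (3,0).
The remaining L cells, each justified by listing all of its moves:
(0,4): →(0,2)(W) only, which is W, so L
(1,3): →(1,1)(W), (0,2)(W) — all W, so L
(1,4): →(1,2)(W), (0,3)(W) — all W, so L
(2,3): →(2,1)(W), (1,2)(W) — all W, so L
(3,3): →(3,1)(W), (2,2)(W) — all W, so L
(4,2): →(0,2)(W), (4,0)(W), (3,1)(W) — all W, so L
(4,3): →(0,3)(W), (4,1)(W), (3,2)(W) — all W, so L
(5,1): →(1,1)(W), (4,0)(W) — all W, so L
(5,2): →(1,2)(W), (5,0)(W), (4,1)(W) — all W, so L
(6,1): →(2,1)(W), (5,0)(W) — all W, so L
(6,4): →(2,4)(W), (6,2)(W), (5,3)(W) — all W, so L
(7,1): →(3,1)(W), (6,0)(W) — all W, so L
(7,4): →(3,4)(W), (7,2)(W), (6,3)(W) — all W, so L
(8,0): →(4,0)(W) only, which is W, so L
(8,1): →(4,1)(W), (7,0)(W) — all W, so L
(8,4): →(4,4)(W), (8,2)(W), (7,3)(W) — all W, so L
Every other cell has at least one move into one of the L cells above, so it is W.
(8,3): the move to (4,3) reaches an L cell, so W
(4,4): the move to (0,4) reaches an L cell, so W
(2,3): one of the L cells justified above, so L

(8,3): W, (4,4): W, (2,3): L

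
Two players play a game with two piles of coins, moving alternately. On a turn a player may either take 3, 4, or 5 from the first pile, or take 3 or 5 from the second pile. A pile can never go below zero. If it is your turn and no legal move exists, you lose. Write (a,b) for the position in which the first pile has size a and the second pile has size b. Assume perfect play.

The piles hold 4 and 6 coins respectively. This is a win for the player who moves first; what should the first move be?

Compute win/loss labels from the base case upward. A position with no move is L. Any other position is W if it can reach an L in one move, else L.
No move ever increases a pile, so every position that can arise here has a ≤ 4 and b ≤ 6; it is enough to label the cells with 0 ≤ a ≤ 4 and 0 ≤ b ≤ 6.
Every move lowers a or b (never raises either), so fill the grid row by row in increasing a, and left to right within a row: each cell's successors are then already labelled.
      b=0  b=1  b=2  b=3  b=4  b=5  b=6
a=0:    L    L    L    W    W    W    W
a=1:    L    L    L    W    W    W    W
a=2:    L    L    L    W    W    W    W
a=3:    W    W    W    L    L    L    W
a=4:    W    W    W    L    L    L    W
Cells with no legal move (terminal, hence L): (0,0), (0,1), (0,2), (1,0), (1,1), (1,2), (2,0), (2,1), (2,2).
The remaining L cells, each justified by listing all of its moves:
(3,3): →(0,3)(W), (3,0)(W) — all W, so L
(3,4): →(0,4)(W), (3,1)(W) — all W, so L
(3,5): →(0,5)(W), (3,2)(W), (3,0)(W) — all W, so L
(4,3): →(1,3)(W), (0,3)(W), (4,0)(W) — all W, so L
(4,4): →(1,4)(W), (0,4)(W), (4,1)(W) — all W, so L
(4,5): →(1,5)(W), (0,5)(W), (4,2)(W), (4,0)(W) — all W, so L
Every other cell has at least one move into one of the L cells above, so it is W.
From (4,6), the L positions reachable in one move are: (4,3).

Move to (4,3).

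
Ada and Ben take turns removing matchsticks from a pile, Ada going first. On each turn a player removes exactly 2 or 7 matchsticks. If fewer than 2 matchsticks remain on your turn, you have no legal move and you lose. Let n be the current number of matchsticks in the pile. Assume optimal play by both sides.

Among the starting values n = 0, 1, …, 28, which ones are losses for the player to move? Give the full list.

0, 1, 4, 5, 9, 10, 13, 14, 18, 19, 22, 23, 27, 28

Build the W/L table. Terminal = L. A non-terminal position is W if it has a move to some L; otherwise it is L.
n=0: no move → L
n=1: no move → L
n=2: reaches L-position 0 → W
n=3: reaches L-position 1 → W
n=4: only reaches 2(W), which is W → L
n=5: only reaches 3(W), which is W → L
n=6: reaches L-position 4 → W
n=7: reaches L-position 5 → W
n=8: reaches L-position 1 → W
n=9: only reaches 7(W), 2(W), all W → L
n=10: only reaches 8(W), 3(W), all W → L
n=11: reaches L-position 9 → W
n=12: reaches L-position 10 → W
n=13: only reaches 11(W), 6(W), all W → L
n=14: only reaches 12(W), 7(W), all W → L
n=15: reaches L-position 13 → W
n=16: reaches L-position 14 → W
n=17: reaches L-position 10 → W
n=18: only reaches 16(W), 11(W), all W → L
n=19: only reaches 17(W), 12(W), all W → L
n=20: reaches L-position 18 → W
n=21: reaches L-position 19 → W
n=22: only reaches 20(W), 15(W), all W → L
n=23: only reaches 21(W), 16(W), all W → L
n=24: reaches L-position 22 → W
n=25: reaches L-position 23 → W
n=26: reaches L-position 19 → W
n=27: only reaches 25(W), 20(W), all W → L
n=28: only reaches 26(W), 21(W), all W → L
The losing starting values of n are exactly the entries labelled L in this table (14 of them).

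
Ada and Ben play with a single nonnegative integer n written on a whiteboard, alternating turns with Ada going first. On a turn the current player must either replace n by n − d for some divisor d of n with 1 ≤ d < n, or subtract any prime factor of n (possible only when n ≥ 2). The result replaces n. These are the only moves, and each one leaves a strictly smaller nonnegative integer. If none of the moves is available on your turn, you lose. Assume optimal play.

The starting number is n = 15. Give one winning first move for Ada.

Label each position W (a win for the player to move) or L (a loss). A position with no legal move is L; any other position is W exactly when some move reaches an L, and L when every move reaches a W.
n=0: no move → L
n=1: no move → L
n=2: →0(L), so W
n=3: →0(L), so W
n=4: →2(W), 3(W) — all W, so L
n=5: →0(L), so W
n=6: →4(L), so W
n=7: →0(L), so W
n=8: →4(L), so W
n=9: →6(W), 8(W) — all W, so L
n=10: →9(L), so W
n=11: →0(L), so W
n=12: →9(L), so W
n=13: →0(L), so W
n=14: →7(W), 12(W), 13(W) — all W, so L
n=15: →14(L), so W
From 15, the L positions reachable in one move are: 14.

Move to 14.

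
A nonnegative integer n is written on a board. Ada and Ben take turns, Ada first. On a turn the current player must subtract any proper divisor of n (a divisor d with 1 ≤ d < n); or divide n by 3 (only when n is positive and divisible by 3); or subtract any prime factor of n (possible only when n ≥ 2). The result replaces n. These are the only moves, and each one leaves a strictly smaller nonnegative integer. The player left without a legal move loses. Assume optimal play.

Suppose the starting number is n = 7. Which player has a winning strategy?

Ada wins.

Positions with no move are L. A position that does have a move is losing for the player to move precisely when every available move leads to a winning position for the opponent. Fill in the labels:
n=0: no move → L
n=1: no move → L
n=2: reaches L-position 0 → W
n=3: reaches L-position 0 → W
n=4: only reaches 2(W), 3(W), all W → L
n=5: reaches L-position 0 → W
n=6: reaches L-position 4 → W
n=7: reaches L-position 0 → W
From 7 Ada can move to 0, reaching an L position.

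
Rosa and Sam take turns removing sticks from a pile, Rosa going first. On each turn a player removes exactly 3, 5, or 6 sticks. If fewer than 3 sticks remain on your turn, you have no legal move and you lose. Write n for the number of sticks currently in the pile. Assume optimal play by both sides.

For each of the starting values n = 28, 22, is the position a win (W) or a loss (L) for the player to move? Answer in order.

Positions with no move are L. A position that does have a move is losing for the player to move precisely when every available move leads to a winning position for the opponent. Fill in the labels:
n=0: no move → L
n=1: no move → L
n=2: no move → L
n=3: can move to 0, which is L ⇒ W
n=4: can move to 1, which is L ⇒ W
n=5: can move to 2, which is L ⇒ W
n=6: can move to 1, which is L ⇒ W
n=7: can move to 2, which is L ⇒ W
n=8: can move to 2, which is L ⇒ W
n=9: moves to 6(W), 4(W), 3(W); every one is W ⇒ L
n=10: moves to 7(W), 5(W), 4(W); every one is W ⇒ L
n=11: moves to 8(W), 6(W), 5(W); every one is W ⇒ L
n=12: can move to 9, which is L ⇒ W
n=13: can move to 10, which is L ⇒ W
n=14: can move to 11, which is L ⇒ W
n=15: can move to 10, which is L ⇒ W
n=16: can move to 11, which is L ⇒ W
n=17: can move to 11, which is L ⇒ W
n=18: moves to 15(W), 13(W), 12(W); every one is W ⇒ L
n=19: moves to 16(W), 14(W), 13(W); every one is W ⇒ L
n=20: moves to 17(W), 15(W), 14(W); every one is W ⇒ L
n=21: can move to 18, which is L ⇒ W
n=22: can move to 19, which is L ⇒ W
n=23: can move to 20, which is L ⇒ W
n=24: can move to 19, which is L ⇒ W
n=25: can move to 20, which is L ⇒ W
n=26: can move to 20, which is L ⇒ W
n=27: moves to 24(W), 22(W), 21(W); every one is W ⇒ L
n=28: moves to 25(W), 23(W), 22(W); every one is W ⇒ L

28: L, 22: W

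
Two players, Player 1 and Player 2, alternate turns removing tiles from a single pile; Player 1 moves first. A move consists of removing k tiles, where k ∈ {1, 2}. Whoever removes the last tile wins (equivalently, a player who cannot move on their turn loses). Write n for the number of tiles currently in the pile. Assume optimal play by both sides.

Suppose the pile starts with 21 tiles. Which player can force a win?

Player 2 wins.

Positions with no move are L. A position that does have a move is losing for the player to move precisely when every available move leads to a winning position for the opponent. Fill in the labels:
n=0: no move → L
n=1: W (go to 0, an L position)
n=2: W (go to 0, an L position)
n=3: L (options 2(W), 1(W) are all W)
n=4: W (go to 3, an L position)
n=5: W (go to 3, an L position)
n=6: L (options 5(W), 4(W) are all W)
n=7: W (go to 6, an L position)
n=8: W (go to 6, an L position)
n=9: L (options 8(W), 7(W) are all W)
n=10: W (go to 9, an L position)
n=11: W (go to 9, an L position)
n=12: L (options 11(W), 10(W) are all W)
n=13: W (go to 12, an L position)
n=14: W (go to 12, an L position)
n=15: L (options 14(W), 13(W) are all W)
n=16: W (go to 15, an L position)
n=17: W (go to 15, an L position)
n=18: L (options 17(W), 16(W) are all W)
n=19: W (go to 18, an L position)
n=20: W (go to 18, an L position)
n=21: L (options 20(W), 19(W) are all W)
Every move from 21 reaches a W position, so the mover loses.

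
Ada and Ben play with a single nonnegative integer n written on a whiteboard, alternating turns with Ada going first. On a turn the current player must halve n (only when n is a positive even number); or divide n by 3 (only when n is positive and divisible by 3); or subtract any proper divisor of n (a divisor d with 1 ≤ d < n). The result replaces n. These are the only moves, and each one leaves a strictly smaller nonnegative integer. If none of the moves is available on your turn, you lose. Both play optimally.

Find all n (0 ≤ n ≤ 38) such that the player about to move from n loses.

0, 1, 4, 7, 9, 11, 13, 15, 17, 19, 23, 25, 28, 31, 36

Classify positions by backward induction: terminal positions (no move available) are L. From any other position, the mover wins iff some move reaches an L.
n=0: no move → L
n=1: no move → L
n=2: reaches L-position 1 → W
n=3: reaches L-position 1 → W
n=4: only reaches 2(W), 3(W), all W → L
n=5: reaches L-position 4 → W
n=6: reaches L-position 4 → W
n=7: only reaches 6(W), which is W → L
n=8: reaches L-position 4 → W
n=9: only reaches 3(W), 6(W), 8(W), all W → L
n=10: reaches L-position 9 → W
n=11: only reaches 10(W), which is W → L
n=12: reaches L-position 4 → W
n=13: only reaches 12(W), which is W → L
n=14: reaches L-position 7 → W
n=15: only reaches 5(W), 10(W), 12(W), 14(W), all W → L
n=16: reaches L-position 15 → W
n=17: only reaches 16(W), which is W → L
n=18: reaches L-position 9 → W
n=19: only reaches 18(W), which is W → L
n=20: reaches L-position 15 → W
n=21: reaches L-position 7 → W
n=22: reaches L-position 11 → W
n=23: only reaches 22(W), which is W → L
n=24: reaches L-position 23 → W
n=25: only reaches 20(W), 24(W), all W → L
n=26: reaches L-position 13 → W
n=27: reaches L-position 9 → W
n=28: only reaches 14(W), 21(W), 24(W), 26(W), 27(W), all W → L
n=29: reaches L-position 28 → W
n=30: reaches L-position 15 → W
n=31: only reaches 30(W), which is W → L
n=32: reaches L-position 28 → W
n=33: reaches L-position 11 → W
n=34: reaches L-position 17 → W
n=35: reaches L-position 28 → W
n=36: only reaches 12(W), 18(W), 24(W), 27(W), 30(W), 32(W), 33(W), 34(W), 35(W), all W → L
n=37: reaches L-position 36 → W
n=38: reaches L-position 19 → W
Reading off the rows marked L gives the requested list; there are 15 such values of n.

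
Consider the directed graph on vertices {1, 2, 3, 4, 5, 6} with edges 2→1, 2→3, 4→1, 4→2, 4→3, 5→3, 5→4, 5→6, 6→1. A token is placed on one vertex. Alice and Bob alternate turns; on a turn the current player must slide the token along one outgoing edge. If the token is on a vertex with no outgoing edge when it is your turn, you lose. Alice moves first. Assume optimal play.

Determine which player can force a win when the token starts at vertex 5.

Build the W/L table. Terminal = L. A non-terminal position is W if it has a move to some L; otherwise it is L.
Every edge goes from a vertex to one that appears earlier in the order 1, 3, 2, 4, 6, 5, so processing vertices in that order labels each vertex after all of its successors.
1: no outgoing edge → L
3: no outgoing edge → L
2: →3(L), so W
4: →3(L), so W
6: →1(L), so W
5: →3(L), so W
The starting position 5 is W: Alice should move to 3, handing over an L position.

Alice wins.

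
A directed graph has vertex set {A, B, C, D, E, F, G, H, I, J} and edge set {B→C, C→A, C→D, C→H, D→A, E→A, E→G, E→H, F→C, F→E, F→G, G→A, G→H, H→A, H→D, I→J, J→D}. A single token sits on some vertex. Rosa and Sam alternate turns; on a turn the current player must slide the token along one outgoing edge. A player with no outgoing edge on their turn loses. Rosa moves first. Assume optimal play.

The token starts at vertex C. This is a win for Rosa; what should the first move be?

Compute win/loss labels from the base case upward. A position with no move is L. Any other position is W if it can reach an L in one move, else L.
Every edge goes from a vertex to one that appears earlier in the order A, D, H, G, E, C, J, F, B, I, so processing vertices in that order labels each vertex after all of its successors.
A: no outgoing edge → L
D: can move to A, which is L ⇒ W
H: can move to A, which is L ⇒ W
G: can move to A, which is L ⇒ W
E: can move to A, which is L ⇒ W
C: can move to A, which is L ⇒ W
J: the only move is to D(W), a W ⇒ L
F: moves to C(W), E(W), G(W); every one is W ⇒ L
B: the only move is to C(W), a W ⇒ L
I: can move to J, which is L ⇒ W
From C, the L positions reachable in one move are: A.

Move to A.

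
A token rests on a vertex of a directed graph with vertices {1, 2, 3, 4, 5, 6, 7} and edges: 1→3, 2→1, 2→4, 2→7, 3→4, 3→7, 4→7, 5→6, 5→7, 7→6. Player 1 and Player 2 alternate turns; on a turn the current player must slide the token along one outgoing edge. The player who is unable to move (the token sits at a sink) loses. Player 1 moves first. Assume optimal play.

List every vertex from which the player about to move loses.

1, 4, 6

Compute win/loss labels from the base case upward. A position with no move is L. Any other position is W if it can reach an L in one move, else L.
Every edge goes from a vertex to one that appears earlier in the order 6, 7, 5, 4, 3, 1, 2, so processing vertices in that order labels each vertex after all of its successors.
6: no outgoing edge → L
7: →6(L), so W
5: →6(L), so W
4: →7(W) only, which is W, so L
3: →4(L), so W
1: →3(W) only, which is W, so L
2: →1(L), so W
The losing starting vertices are exactly the entries labelled L in this table (3 of them).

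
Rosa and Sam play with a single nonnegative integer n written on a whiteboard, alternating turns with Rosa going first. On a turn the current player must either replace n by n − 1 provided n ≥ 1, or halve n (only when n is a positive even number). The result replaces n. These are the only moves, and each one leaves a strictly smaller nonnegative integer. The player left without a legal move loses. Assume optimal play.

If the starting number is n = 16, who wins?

Rosa wins.

Classify positions by backward induction: terminal positions (no move available) are L. From any other position, the mover wins iff some move reaches an L.
n=0: no move → L
n=1: →0(L), so W
n=2: →1(W) only, which is W, so L
n=3: →2(L), so W
n=4: →2(L), so W
n=5: →4(W) only, which is W, so L
n=6: →5(L), so W
n=7: →6(W) only, which is W, so L
n=8: →7(L), so W
n=9: →8(W) only, which is W, so L
n=10: →5(L), so W
n=11: →10(W) only, which is W, so L
n=12: →11(L), so W
n=13: →12(W) only, which is W, so L
n=14: →7(L), so W
n=15: →14(W) only, which is W, so L
n=16: →15(L), so W
From 16 Rosa can move to 15, reaching an L position.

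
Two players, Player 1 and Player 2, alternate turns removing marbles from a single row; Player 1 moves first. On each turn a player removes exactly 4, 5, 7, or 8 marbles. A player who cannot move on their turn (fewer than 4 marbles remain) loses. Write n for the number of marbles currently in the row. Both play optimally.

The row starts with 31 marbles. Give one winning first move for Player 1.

Remove 4, leaving 27.

Build the W/L table. Terminal = L. A non-terminal position is W if it has a move to some L; otherwise it is L.
n=0: no move → L
n=1: no move → L
n=2: no move → L
n=3: no move → L
n=4: →0(L), so W
n=5: →1(L), so W
n=6: →2(L), so W
n=7: →3(L), so W
n=8: →3(L), so W
n=9: →2(L), so W
n=10: →3(L), so W
n=11: →3(L), so W
n=12: →8(W), 7(W), 5(W), 4(W) — all W, so L
n=13: →9(W), 8(W), 6(W), 5(W) — all W, so L
n=14: →10(W), 9(W), 7(W), 6(W) — all W, so L
n=15: →11(W), 10(W), 8(W), 7(W) — all W, so L
n=16: →12(L), so W
n=17: →13(L), so W
n=18: →14(L), so W
n=19: →15(L), so W
n=20: →15(L), so W
n=21: →14(L), so W
n=22: →15(L), so W
n=23: →15(L), so W
n=24: →20(W), 19(W), 17(W), 16(W) — all W, so L
n=25: →21(W), 20(W), 18(W), 17(W) — all W, so L
n=26: →22(W), 21(W), 19(W), 18(W) — all W, so L
n=27: →23(W), 22(W), 20(W), 19(W) — all W, so L
n=28: →24(L), so W
n=29: →25(L), so W
n=30: →26(L), so W
n=31: →27(L), so W
From 31, the L positions reachable in one move are: 27, 26, 24. Any move reaching one of these is winning.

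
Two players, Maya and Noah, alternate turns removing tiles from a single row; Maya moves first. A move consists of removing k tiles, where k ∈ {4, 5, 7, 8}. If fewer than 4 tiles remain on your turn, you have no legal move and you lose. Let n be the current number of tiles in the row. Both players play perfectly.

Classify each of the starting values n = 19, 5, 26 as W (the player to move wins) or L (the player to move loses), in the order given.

Label each position W (a win for the player to move) or L (a loss). A position with no legal move is L; any other position is W exactly when some move reaches an L, and L when every move reaches a W.
n=0: no move → L
n=1: no move → L
n=2: no move → L
n=3: no move → L
n=4: →0(L), so W
n=5: →1(L), so W
n=6: →2(L), so W
n=7: →3(L), so W
n=8: →3(L), so W
n=9: →2(L), so W
n=10: →3(L), so W
n=11: →3(L), so W
n=12: →8(W), 7(W), 5(W), 4(W) — all W, so L
n=13: →9(W), 8(W), 6(W), 5(W) — all W, so L
n=14: →10(W), 9(W), 7(W), 6(W) — all W, so L
n=15: →11(W), 10(W), 8(W), 7(W) — all W, so L
n=16: →12(L), so W
n=17: →13(L), so W
n=18: →14(L), so W
n=19: →15(L), so W
n=20: →15(L), so W
n=21: →14(L), so W
n=22: →15(L), so W
n=23: →15(L), so W
n=24: →20(W), 19(W), 17(W), 16(W) — all W, so L
n=25: →21(W), 20(W), 18(W), 17(W) — all W, so L
n=26: →22(W), 21(W), 19(W), 18(W) — all W, so L

19: W, 5: W, 26: L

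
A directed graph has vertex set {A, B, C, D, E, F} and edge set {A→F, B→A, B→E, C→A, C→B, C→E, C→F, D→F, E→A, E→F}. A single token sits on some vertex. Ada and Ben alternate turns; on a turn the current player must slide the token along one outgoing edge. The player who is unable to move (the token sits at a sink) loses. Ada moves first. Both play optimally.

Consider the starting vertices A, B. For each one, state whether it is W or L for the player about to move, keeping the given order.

Build the W/L table. Terminal = L. A non-terminal position is W if it has a move to some L; otherwise it is L.
Every edge goes from a vertex to one that appears earlier in the order F, A, E, D, B, C, so processing vertices in that order labels each vertex after all of its successors.
F: no outgoing edge → L
A: can move to F, which is L ⇒ W
E: can move to F, which is L ⇒ W
D: can move to F, which is L ⇒ W
B: moves to E(W), A(W); every one is W ⇒ L
C: can move to B, which is L ⇒ W

A: W, B: L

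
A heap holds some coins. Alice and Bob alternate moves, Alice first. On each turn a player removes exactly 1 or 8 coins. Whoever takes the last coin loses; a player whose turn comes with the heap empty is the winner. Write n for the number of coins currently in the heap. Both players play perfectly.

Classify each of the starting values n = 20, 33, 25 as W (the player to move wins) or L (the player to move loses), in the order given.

20: W, 33: W, 25: L

Build the W/L table. Terminal = W. A non-terminal position is W if it has a move to some L; otherwise it is L.
n=0: no move; the opponent has just taken the last coin and therefore loses → W
n=1: only reaches 0(W), which is W → L
n=2: reaches L-position 1 → W
n=3: only reaches 2(W), which is W → L
n=4: reaches L-position 3 → W
n=5: only reaches 4(W), which is W → L
n=6: reaches L-position 5 → W
n=7: only reaches 6(W), which is W → L
n=8: reaches L-position 7 → W
n=9: reaches L-position 1 → W
n=10: only reaches 9(W), 2(W), all W → L
n=11: reaches L-position 10 → W
n=12: only reaches 11(W), 4(W), all W → L
n=13: reaches L-position 12 → W
n=14: only reaches 13(W), 6(W), all W → L
n=15: reaches L-position 14 → W
n=16: only reaches 15(W), 8(W), all W → L
n=17: reaches L-position 16 → W
n=18: reaches L-position 10 → W
n=19: only reaches 18(W), 11(W), all W → L
n=20: reaches L-position 19 → W
n=21: only reaches 20(W), 13(W), all W → L
n=22: reaches L-position 21 → W
n=23: only reaches 22(W), 15(W), all W → L
n=24: reaches L-position 23 → W
n=25: only reaches 24(W), 17(W), all W → L
n=26: reaches L-position 25 → W
n=27: reaches L-position 19 → W
n=28: only reaches 27(W), 20(W), all W → L
n=29: reaches L-position 28 → W
n=30: only reaches 29(W), 22(W), all W → L
n=31: reaches L-position 30 → W
n=32: only reaches 31(W), 24(W), all W → L
n=33: reaches L-position 32 → W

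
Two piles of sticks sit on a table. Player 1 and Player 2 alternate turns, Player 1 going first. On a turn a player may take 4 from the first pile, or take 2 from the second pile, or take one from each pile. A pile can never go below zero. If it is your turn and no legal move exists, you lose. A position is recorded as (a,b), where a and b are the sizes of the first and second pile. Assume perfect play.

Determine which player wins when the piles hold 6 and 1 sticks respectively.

Player 2 wins.

Compute win/loss labels from the base case upward. A position with no move is L. Any other position is W if it can reach an L in one move, else L.
No move ever increases a pile, so every position that can arise here has a ≤ 6 and b ≤ 1; it is enough to label the cells with 0 ≤ a ≤ 6 and 0 ≤ b ≤ 1.
Every move lowers a or b (never raises either), so fill the grid row by row in increasing a, and left to right within a row: each cell's successors are then already labelled.
      b=0  b=1
a=0:    L    L
a=1:    L    W
a=2:    L    W
a=3:    L    W
a=4:    W    W
a=5:    W    L
a=6:    W    L
Cells with no legal move (terminal, hence L): (0,0), (0,1), (1,0), (2,0), (3,0).
The remaining L cells, each justified by listing all of its moves:
(5,1): only reaches (1,1)(W), (4,0)(W), all W → L
(6,1): only reaches (2,1)(W), (5,0)(W), all W → L
Every other cell has at least one move into one of the L cells above, so it is W.
Every move from (6,1) reaches a W position, so the mover loses.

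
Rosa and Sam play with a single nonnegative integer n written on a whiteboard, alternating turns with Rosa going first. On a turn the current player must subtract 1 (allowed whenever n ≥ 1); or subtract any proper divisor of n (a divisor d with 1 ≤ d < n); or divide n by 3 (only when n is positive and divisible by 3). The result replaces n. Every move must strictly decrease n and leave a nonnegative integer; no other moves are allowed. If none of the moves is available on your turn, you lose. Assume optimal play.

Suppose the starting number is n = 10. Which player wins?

Rosa wins.

Compute win/loss labels from the base case upward. A position with no move is L. Any other position is W if it can reach an L in one move, else L.
n=0: no move → L
n=1: reaches L-position 0 → W
n=2: only reaches 1(W), which is W → L
n=3: reaches L-position 2 → W
n=4: reaches L-position 2 → W
n=5: only reaches 4(W), which is W → L
n=6: reaches L-position 2 → W
n=7: only reaches 6(W), which is W → L
n=8: reaches L-position 7 → W
n=9: only reaches 3(W), 6(W), 8(W), all W → L
n=10: reaches L-position 5 → W
The starting position 10 is W: Rosa should move to 5, handing over an L position.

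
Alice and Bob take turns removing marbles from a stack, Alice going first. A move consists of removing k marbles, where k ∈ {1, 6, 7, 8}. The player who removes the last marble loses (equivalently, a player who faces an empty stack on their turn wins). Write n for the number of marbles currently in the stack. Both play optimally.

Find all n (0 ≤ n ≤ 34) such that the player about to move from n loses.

Compute win/loss labels from the base case upward. A position with no move is W. Any other position is W if it can reach an L in one move, else L.
n=0: no move; the opponent has just taken the last marble and therefore loses → W
n=1: the only move is to 0(W), a W ⇒ L
n=2: can move to 1, which is L ⇒ W
n=3: the only move is to 2(W), a W ⇒ L
n=4: can move to 3, which is L ⇒ W
n=5: the only move is to 4(W), a W ⇒ L
n=6: can move to 5, which is L ⇒ W
n=7: can move to 1, which is L ⇒ W
n=8: can move to 1, which is L ⇒ W
n=9: can move to 3, which is L ⇒ W
n=10: can move to 3, which is L ⇒ W
n=11: can move to 5, which is L ⇒ W
n=12: can move to 5, which is L ⇒ W
n=13: can move to 5, which is L ⇒ W
n=14: moves to 13(W), 8(W), 7(W), 6(W); every one is W ⇒ L
n=15: can move to 14, which is L ⇒ W
n=16: moves to 15(W), 10(W), 9(W), 8(W); every one is W ⇒ L
n=17: can move to 16, which is L ⇒ W
n=18: moves to 17(W), 12(W), 11(W), 10(W); every one is W ⇒ L
n=19: can move to 18, which is L ⇒ W
n=20: can move to 14, which is L ⇒ W
n=21: can move to 14, which is L ⇒ W
n=22: can move to 16, which is L ⇒ W
n=23: can move to 16, which is L ⇒ W
n=24: can move to 18, which is L ⇒ W
n=25: can move to 18, which is L ⇒ W
n=26: can move to 18, which is L ⇒ W
n=27: moves to 26(W), 21(W), 20(W), 19(W); every one is W ⇒ L
n=28: can move to 27, which is L ⇒ W
n=29: moves to 28(W), 23(W), 22(W), 21(W); every one is W ⇒ L
n=30: can move to 29, which is L ⇒ W
n=31: moves to 30(W), 25(W), 24(W), 23(W); every one is W ⇒ L
n=32: can move to 31, which is L ⇒ W
n=33: can move to 27, which is L ⇒ W
n=34: can move to 27, which is L ⇒ W
The losing starting values of n are exactly the entries labelled L in this table (9 of them).

1, 3, 5, 14, 16, 18, 27, 29, 31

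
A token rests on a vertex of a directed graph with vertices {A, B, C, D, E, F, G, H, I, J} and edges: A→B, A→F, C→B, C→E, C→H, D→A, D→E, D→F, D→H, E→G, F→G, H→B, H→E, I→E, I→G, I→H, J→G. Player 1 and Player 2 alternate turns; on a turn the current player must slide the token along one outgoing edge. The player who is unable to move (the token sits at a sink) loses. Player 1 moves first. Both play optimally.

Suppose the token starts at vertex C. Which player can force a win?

Player 1 wins.

Classify positions by backward induction: terminal positions (no move available) are L. From any other position, the mover wins iff some move reaches an L.
Every edge goes from a vertex to one that appears earlier in the order B, G, J, E, F, H, A, C, D, I, so processing vertices in that order labels each vertex after all of its successors.
B: no outgoing edge → L
G: no outgoing edge → L
J: reaches L-position G → W
E: reaches L-position G → W
F: reaches L-position G → W
H: reaches L-position B → W
A: reaches L-position B → W
C: reaches L-position B → W
D: only reaches A(W), H(W), F(W), E(W), all W → L
I: reaches L-position G → W
From C Player 1 can move to B, reaching an L position.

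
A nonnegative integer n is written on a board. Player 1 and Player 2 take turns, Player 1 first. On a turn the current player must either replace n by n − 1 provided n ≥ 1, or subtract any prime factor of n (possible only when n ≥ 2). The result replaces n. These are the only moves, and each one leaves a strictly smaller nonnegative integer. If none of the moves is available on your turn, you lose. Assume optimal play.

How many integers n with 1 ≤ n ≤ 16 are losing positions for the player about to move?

4

Classify positions by backward induction: terminal positions (no move available) are L. From any other position, the mover wins iff some move reaches an L.
n=0: no move → L
n=1: reaches L-position 0 → W
n=2: reaches L-position 0 → W
n=3: reaches L-position 0 → W
n=4: only reaches 2(W), 3(W), all W → L
n=5: reaches L-position 0 → W
n=6: reaches L-position 4 → W
n=7: reaches L-position 0 → W
n=8: only reaches 6(W), 7(W), all W → L
n=9: reaches L-position 8 → W
n=10: reaches L-position 8 → W
n=11: reaches L-position 0 → W
n=12: only reaches 9(W), 10(W), 11(W), all W → L
n=13: reaches L-position 0 → W
n=14: reaches L-position 12 → W
n=15: reaches L-position 12 → W
n=16: only reaches 14(W), 15(W), all W → L
L entries with 1 ≤ n ≤ 16 (n=0 is outside the asked range and is not counted): n = 4, 8, 12, 16; that makes 4.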